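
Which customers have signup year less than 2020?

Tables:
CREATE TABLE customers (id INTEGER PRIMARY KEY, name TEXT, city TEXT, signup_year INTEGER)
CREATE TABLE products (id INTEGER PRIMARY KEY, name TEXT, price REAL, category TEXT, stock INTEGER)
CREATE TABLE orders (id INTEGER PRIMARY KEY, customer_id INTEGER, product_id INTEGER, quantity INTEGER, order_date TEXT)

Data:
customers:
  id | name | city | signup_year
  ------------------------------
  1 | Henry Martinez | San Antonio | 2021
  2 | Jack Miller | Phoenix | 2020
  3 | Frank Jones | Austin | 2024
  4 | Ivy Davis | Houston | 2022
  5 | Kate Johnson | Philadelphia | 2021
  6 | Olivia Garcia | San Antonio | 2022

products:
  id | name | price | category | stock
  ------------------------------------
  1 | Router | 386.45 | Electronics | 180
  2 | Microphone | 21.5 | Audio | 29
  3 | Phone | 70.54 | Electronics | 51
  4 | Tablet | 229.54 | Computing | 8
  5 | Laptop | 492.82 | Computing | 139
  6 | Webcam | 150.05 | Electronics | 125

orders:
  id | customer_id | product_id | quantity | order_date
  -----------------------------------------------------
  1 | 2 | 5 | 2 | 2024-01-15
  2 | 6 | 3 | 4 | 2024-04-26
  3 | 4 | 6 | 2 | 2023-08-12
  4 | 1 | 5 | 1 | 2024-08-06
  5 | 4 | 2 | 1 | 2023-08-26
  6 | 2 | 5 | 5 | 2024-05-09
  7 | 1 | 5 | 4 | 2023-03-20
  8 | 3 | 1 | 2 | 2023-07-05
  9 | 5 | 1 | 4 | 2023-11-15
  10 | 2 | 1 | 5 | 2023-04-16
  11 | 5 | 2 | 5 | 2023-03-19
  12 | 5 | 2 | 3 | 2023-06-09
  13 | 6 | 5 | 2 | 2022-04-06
SELECT name, signup_year FROM customers WHERE signup_year < 2020

Execution result:
(no rows)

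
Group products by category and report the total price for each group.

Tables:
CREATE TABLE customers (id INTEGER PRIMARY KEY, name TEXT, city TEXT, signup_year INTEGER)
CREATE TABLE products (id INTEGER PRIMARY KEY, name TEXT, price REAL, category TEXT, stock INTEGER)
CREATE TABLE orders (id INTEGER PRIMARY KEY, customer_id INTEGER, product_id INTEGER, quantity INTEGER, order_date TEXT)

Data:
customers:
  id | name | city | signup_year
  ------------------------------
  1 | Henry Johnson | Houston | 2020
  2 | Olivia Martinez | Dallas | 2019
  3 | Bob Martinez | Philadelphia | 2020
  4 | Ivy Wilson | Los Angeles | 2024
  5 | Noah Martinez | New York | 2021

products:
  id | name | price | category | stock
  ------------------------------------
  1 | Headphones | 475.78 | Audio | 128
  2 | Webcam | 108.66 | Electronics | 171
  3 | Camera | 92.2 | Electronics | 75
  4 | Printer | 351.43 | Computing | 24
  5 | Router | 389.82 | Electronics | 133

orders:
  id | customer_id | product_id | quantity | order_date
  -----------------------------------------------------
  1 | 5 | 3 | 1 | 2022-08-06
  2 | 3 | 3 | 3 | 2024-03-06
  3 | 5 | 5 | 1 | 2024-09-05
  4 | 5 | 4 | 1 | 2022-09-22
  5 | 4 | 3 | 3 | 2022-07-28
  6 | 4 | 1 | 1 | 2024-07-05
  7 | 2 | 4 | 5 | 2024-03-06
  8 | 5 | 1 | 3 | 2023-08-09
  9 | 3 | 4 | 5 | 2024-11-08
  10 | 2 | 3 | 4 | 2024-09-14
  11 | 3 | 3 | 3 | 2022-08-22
SELECT category, SUM(price) AS sum_price FROM products GROUP BY category

Execution result:
category | sum_price
Audio | 475.78
Computing | 351.43
Electronics | 590.68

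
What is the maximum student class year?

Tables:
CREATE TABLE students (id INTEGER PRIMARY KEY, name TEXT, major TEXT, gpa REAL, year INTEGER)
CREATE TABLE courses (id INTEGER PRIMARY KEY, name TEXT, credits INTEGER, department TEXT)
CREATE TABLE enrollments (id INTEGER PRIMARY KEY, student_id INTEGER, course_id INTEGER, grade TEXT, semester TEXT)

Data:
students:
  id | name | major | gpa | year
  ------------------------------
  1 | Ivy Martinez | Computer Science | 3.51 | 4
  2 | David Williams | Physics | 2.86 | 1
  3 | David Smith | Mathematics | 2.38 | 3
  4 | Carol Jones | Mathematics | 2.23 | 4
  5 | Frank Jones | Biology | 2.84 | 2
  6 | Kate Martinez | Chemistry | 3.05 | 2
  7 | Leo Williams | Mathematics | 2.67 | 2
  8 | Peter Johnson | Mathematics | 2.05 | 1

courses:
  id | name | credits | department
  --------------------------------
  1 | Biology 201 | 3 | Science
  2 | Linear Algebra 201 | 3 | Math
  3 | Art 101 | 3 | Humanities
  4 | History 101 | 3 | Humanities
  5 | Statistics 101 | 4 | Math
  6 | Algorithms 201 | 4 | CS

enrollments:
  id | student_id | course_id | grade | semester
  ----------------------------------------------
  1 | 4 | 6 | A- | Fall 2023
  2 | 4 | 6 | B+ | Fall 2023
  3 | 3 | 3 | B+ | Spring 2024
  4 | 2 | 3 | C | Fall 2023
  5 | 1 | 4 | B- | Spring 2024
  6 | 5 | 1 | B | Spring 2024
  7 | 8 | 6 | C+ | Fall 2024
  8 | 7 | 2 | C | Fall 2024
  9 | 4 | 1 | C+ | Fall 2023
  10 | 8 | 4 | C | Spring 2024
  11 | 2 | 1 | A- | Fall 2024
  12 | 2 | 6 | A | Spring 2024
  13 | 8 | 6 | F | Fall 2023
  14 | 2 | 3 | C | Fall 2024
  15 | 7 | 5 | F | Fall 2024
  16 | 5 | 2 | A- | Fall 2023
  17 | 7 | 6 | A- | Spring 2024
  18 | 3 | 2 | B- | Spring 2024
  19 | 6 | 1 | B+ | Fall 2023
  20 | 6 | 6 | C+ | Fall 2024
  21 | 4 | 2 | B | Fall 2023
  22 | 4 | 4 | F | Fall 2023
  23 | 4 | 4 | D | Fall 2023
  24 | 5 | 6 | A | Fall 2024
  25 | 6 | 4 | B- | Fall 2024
SELECT MAX(year) FROM students

Execution result:
4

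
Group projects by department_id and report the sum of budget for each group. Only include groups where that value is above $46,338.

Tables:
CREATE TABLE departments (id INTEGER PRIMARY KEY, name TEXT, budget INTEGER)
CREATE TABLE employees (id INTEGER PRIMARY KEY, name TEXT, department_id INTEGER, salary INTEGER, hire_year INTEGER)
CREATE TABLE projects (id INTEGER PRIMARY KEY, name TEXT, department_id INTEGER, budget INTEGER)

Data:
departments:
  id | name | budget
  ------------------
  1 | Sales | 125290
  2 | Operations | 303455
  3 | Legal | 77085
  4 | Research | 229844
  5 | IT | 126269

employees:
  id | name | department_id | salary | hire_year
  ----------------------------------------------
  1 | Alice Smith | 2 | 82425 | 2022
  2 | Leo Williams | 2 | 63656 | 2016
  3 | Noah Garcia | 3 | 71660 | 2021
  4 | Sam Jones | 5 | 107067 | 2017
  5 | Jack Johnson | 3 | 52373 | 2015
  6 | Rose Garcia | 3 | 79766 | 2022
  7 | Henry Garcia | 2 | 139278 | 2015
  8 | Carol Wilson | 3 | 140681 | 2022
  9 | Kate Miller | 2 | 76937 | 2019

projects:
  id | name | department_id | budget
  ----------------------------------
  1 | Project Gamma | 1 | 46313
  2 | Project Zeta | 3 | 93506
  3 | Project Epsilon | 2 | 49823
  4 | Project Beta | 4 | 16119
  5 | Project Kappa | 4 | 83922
SELECT department_id, SUM(budget) AS sum_budget FROM projects GROUP BY department_id HAVING SUM(budget) > 46338

Execution result:
department_id | sum_budget
2 | 49823
3 | 93506
4 | 100041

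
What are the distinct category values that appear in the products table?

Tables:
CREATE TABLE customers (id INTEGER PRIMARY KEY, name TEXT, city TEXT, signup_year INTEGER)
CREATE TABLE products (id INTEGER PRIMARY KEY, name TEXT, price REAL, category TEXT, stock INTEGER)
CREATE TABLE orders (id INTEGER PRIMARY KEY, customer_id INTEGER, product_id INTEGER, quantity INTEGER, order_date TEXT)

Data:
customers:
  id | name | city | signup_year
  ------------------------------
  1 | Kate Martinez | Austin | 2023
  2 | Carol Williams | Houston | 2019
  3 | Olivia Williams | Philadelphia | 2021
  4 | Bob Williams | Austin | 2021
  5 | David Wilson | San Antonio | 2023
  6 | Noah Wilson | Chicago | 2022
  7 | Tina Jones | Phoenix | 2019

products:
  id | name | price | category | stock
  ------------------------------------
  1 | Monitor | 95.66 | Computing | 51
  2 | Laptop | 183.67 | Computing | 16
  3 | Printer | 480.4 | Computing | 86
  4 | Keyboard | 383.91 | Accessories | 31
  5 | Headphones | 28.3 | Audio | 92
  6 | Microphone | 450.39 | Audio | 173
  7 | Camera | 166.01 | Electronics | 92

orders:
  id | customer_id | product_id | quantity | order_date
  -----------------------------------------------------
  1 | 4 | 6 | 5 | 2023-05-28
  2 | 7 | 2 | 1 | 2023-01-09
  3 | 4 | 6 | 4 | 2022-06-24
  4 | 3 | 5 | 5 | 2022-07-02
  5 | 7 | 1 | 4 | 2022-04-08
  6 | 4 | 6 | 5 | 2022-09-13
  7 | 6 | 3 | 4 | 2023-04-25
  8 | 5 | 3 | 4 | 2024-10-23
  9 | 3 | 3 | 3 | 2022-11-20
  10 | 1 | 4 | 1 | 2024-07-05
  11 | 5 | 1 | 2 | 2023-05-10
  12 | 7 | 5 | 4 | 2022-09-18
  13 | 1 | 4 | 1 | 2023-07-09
SELECT DISTINCT category FROM products

Execution result:
category
Computing
Accessories
Audio
Electronics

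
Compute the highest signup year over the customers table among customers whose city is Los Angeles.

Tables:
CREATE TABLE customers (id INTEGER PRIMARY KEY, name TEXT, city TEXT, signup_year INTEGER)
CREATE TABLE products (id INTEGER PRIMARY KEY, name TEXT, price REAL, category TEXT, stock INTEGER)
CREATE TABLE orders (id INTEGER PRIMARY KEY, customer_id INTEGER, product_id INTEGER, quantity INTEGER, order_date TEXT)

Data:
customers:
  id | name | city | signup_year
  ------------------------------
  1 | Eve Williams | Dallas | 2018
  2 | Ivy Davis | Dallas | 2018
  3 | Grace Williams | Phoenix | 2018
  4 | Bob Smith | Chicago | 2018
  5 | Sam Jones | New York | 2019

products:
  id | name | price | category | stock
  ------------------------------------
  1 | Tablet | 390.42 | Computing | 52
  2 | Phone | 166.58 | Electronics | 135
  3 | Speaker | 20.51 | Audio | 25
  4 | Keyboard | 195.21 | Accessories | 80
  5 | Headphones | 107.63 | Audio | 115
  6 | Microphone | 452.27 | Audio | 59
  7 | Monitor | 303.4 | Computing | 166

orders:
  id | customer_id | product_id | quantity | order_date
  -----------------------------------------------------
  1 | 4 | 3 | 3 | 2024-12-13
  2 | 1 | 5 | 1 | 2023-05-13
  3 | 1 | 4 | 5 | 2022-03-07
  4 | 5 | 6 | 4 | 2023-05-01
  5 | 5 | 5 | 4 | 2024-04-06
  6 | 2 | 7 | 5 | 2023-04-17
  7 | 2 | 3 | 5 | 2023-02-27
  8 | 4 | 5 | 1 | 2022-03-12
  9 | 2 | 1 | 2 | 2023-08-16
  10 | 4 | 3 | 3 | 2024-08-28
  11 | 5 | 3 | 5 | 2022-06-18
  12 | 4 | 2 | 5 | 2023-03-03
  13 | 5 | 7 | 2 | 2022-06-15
SELECT MAX(signup_year) FROM customers WHERE city = 'Los Angeles'

Execution result:
NULL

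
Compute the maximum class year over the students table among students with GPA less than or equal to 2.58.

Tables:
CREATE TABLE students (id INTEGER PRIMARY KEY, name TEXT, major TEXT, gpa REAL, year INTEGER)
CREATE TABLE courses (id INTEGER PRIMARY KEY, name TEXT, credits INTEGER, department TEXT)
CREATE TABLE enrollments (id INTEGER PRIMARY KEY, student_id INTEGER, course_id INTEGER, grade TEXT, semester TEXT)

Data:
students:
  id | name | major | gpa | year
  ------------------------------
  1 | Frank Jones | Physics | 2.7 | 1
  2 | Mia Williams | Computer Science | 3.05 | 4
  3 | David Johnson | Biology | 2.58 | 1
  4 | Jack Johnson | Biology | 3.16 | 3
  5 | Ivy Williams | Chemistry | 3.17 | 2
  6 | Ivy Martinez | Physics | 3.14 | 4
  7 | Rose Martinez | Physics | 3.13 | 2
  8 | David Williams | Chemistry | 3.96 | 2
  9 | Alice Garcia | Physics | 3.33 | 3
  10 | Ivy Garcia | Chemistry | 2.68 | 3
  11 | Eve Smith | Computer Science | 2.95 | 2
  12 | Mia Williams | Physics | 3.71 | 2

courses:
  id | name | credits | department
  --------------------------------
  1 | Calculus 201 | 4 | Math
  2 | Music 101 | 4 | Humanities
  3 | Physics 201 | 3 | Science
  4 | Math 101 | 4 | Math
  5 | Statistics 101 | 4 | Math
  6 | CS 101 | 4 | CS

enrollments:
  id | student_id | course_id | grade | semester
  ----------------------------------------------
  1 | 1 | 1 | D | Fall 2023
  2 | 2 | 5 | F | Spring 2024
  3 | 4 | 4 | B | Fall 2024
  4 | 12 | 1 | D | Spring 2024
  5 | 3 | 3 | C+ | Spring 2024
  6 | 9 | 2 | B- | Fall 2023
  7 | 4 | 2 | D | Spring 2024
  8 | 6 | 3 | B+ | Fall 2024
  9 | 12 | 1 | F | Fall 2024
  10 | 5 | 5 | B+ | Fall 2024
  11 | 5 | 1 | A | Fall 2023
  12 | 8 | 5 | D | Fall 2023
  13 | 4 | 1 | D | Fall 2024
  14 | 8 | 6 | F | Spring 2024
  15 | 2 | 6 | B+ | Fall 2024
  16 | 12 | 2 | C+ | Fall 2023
SELECT MAX(year) FROM students WHERE gpa <= 2.58

Execution result:
1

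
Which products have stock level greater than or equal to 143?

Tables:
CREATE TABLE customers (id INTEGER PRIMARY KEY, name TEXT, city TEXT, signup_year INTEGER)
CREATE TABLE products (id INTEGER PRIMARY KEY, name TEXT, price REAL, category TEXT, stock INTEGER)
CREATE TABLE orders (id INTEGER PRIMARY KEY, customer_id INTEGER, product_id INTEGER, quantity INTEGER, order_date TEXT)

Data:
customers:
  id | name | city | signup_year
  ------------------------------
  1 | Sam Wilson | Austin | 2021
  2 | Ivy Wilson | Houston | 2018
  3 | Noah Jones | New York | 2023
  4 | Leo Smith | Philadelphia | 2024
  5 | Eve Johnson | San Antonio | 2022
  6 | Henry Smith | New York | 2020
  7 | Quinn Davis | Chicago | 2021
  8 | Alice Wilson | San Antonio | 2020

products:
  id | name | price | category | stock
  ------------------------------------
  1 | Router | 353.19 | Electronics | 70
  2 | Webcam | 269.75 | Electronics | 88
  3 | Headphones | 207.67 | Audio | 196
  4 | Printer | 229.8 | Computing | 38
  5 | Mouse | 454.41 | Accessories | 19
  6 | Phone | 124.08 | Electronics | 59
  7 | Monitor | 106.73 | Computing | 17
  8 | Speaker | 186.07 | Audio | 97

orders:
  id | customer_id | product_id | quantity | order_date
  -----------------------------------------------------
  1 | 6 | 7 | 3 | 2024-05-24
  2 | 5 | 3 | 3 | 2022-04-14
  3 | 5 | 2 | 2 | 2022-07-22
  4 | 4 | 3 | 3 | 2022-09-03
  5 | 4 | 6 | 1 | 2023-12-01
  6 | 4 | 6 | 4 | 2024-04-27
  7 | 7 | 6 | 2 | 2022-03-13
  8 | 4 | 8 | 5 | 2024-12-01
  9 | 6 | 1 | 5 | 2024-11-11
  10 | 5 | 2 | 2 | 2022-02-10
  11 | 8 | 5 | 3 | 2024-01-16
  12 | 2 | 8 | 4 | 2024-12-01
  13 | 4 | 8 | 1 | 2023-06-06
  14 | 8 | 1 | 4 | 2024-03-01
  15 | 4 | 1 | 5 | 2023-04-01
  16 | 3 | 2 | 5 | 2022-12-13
SELECT name, stock FROM products WHERE stock >= 143

Execution result:
name | stock
Headphones | 196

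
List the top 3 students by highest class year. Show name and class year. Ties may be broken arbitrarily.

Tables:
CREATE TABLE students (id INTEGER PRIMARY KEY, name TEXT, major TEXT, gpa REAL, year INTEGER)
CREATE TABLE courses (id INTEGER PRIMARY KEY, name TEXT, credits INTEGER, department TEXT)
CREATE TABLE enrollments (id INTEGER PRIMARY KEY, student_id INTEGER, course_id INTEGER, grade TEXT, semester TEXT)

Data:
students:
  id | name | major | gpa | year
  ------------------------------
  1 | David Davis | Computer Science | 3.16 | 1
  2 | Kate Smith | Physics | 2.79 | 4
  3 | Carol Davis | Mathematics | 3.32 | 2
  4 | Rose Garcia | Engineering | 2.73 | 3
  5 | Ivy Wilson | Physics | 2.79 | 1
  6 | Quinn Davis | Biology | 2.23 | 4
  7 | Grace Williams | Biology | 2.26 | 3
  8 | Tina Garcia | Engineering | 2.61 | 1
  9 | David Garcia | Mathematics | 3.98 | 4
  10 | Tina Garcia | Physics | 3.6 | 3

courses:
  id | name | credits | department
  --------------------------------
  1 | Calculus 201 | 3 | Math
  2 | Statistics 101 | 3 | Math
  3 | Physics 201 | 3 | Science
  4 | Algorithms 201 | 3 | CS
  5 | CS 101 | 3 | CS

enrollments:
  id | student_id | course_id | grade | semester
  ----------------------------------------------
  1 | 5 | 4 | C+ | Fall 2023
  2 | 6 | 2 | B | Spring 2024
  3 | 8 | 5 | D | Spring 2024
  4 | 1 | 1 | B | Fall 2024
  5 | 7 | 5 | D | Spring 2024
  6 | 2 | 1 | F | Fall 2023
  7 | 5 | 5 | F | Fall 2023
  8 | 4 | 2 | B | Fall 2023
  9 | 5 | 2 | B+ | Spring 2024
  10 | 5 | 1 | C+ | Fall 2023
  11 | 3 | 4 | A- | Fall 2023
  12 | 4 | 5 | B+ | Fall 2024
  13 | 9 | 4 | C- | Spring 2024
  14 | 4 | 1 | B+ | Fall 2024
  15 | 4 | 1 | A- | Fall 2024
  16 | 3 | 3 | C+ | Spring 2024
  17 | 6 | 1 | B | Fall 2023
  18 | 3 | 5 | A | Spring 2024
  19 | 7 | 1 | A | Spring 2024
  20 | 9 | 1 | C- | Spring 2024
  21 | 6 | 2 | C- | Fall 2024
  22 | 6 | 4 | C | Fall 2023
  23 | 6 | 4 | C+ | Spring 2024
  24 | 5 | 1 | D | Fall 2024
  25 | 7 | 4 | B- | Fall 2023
SELECT name, year FROM students ORDER BY year DESC LIMIT 3

Execution result:
name | year
Kate Smith | 4
Quinn Davis | 4
David Garcia | 4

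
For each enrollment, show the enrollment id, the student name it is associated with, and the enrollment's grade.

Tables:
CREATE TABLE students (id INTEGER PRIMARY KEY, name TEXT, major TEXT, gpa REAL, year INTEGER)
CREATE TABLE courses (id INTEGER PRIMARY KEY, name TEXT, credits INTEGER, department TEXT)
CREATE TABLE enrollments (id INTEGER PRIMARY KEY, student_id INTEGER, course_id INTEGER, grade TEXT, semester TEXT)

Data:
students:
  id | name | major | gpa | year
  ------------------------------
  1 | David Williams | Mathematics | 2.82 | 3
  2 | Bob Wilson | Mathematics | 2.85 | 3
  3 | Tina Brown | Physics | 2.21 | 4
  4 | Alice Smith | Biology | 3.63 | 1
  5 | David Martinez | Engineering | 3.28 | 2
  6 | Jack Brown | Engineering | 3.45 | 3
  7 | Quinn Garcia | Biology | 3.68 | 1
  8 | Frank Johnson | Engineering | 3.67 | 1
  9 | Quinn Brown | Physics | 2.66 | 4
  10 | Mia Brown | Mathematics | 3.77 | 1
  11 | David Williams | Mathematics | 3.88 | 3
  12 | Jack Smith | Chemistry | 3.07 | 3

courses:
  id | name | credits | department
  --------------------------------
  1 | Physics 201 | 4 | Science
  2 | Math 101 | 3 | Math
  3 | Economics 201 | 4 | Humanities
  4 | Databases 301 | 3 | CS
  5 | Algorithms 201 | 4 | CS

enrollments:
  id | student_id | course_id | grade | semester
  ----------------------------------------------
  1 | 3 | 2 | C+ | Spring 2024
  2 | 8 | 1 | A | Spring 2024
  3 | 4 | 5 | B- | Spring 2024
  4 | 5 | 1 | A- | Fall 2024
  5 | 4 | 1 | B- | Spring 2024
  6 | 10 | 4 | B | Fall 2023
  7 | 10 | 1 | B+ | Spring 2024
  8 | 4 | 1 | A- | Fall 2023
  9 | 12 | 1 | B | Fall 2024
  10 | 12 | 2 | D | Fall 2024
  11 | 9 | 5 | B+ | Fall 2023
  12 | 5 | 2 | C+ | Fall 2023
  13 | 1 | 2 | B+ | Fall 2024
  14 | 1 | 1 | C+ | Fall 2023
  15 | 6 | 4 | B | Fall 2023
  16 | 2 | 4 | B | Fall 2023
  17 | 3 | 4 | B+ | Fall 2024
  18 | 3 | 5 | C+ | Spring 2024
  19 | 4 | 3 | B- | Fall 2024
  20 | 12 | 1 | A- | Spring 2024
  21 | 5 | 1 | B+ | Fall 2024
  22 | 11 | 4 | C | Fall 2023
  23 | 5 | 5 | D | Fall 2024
SELECT c.id, p.name AS student, c.grade FROM enrollments c JOIN students p ON c.student_id = p.id

Execution result:
id | student | grade
1 | Tina Brown | C+
2 | Frank Johnson | A
3 | Alice Smith | B-
4 | David Martinez | A-
5 | Alice Smith | B-
6 | Mia Brown | B
7 | Mia Brown | B+
8 | Alice Smith | A-
9 | Jack Smith | B
10 | Jack Smith | D
11 | Quinn Brown | B+
12 | David Martinez | C+
13 | David Williams | B+
14 | David Williams | C+
15 | Jack Brown | B
16 | Bob Wilson | B
17 | Tina Brown | B+
18 | Tina Brown | C+
19 | Alice Smith | B-
20 | Jack Smith | A-
21 | David Martinez | B+
22 | David Williams | C
23 | David Martinez | D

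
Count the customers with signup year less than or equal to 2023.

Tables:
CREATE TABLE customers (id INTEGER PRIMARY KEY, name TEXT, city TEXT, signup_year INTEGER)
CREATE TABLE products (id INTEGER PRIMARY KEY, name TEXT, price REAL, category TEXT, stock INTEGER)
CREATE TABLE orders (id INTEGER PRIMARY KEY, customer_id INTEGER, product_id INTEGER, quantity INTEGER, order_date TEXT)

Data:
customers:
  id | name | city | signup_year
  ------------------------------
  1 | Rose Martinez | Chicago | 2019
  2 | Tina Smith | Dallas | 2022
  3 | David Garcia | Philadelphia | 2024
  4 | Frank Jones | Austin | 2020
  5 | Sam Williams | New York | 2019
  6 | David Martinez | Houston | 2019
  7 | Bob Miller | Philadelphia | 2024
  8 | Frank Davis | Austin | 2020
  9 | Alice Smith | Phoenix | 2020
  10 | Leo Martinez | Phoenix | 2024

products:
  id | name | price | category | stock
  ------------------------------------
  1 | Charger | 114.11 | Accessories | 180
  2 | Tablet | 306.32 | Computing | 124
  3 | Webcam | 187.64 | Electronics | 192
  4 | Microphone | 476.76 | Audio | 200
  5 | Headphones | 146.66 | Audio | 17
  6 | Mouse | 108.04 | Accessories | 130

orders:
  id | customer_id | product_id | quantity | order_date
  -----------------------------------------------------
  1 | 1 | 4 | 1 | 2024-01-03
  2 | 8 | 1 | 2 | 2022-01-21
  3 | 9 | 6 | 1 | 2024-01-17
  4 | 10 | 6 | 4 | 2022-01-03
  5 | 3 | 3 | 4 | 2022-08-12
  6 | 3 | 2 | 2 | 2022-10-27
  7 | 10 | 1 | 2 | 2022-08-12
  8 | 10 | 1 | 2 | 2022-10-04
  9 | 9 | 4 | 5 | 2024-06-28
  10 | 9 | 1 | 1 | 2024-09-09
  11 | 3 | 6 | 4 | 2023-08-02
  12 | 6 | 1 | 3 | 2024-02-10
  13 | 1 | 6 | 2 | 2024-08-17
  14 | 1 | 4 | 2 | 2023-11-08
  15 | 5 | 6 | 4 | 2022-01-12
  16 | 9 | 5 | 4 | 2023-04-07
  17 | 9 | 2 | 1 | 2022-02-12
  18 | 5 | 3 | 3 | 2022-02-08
SELECT COUNT(*) FROM customers WHERE signup_year <= 2023

Execution result:
7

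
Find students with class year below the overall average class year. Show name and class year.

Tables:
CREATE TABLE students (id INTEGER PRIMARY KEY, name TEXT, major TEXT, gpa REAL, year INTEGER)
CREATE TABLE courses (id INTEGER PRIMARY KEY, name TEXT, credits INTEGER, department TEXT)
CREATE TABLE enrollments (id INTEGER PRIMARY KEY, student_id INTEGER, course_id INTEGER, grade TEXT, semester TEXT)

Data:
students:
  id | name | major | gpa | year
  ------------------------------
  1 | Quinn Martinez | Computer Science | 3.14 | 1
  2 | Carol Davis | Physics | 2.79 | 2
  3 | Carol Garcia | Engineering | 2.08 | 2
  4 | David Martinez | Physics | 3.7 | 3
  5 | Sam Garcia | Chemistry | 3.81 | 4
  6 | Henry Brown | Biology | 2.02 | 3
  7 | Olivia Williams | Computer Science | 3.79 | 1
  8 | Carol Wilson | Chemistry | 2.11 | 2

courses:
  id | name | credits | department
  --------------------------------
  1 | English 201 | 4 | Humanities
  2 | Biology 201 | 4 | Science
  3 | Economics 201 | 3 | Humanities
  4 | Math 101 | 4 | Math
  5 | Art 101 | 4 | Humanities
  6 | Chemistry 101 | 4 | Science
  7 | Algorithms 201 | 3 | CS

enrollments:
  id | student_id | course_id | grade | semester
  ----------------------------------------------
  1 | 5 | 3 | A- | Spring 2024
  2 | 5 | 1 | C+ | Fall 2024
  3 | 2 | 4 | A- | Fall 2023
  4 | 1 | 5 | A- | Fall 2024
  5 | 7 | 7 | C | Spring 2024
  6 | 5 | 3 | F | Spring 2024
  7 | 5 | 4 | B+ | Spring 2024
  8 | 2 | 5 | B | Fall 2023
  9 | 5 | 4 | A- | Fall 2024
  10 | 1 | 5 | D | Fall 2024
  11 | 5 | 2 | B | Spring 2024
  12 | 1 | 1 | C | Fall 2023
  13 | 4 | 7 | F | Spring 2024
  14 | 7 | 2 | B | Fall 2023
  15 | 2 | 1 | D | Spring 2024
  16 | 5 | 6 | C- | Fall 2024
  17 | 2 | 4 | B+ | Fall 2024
SELECT name, year FROM students WHERE year < (SELECT AVG(year) FROM students)

Execution result:
name | year
Quinn Martinez | 1
Carol Davis | 2
Carol Garcia | 2
Olivia Williams | 1
Carol Wilson | 2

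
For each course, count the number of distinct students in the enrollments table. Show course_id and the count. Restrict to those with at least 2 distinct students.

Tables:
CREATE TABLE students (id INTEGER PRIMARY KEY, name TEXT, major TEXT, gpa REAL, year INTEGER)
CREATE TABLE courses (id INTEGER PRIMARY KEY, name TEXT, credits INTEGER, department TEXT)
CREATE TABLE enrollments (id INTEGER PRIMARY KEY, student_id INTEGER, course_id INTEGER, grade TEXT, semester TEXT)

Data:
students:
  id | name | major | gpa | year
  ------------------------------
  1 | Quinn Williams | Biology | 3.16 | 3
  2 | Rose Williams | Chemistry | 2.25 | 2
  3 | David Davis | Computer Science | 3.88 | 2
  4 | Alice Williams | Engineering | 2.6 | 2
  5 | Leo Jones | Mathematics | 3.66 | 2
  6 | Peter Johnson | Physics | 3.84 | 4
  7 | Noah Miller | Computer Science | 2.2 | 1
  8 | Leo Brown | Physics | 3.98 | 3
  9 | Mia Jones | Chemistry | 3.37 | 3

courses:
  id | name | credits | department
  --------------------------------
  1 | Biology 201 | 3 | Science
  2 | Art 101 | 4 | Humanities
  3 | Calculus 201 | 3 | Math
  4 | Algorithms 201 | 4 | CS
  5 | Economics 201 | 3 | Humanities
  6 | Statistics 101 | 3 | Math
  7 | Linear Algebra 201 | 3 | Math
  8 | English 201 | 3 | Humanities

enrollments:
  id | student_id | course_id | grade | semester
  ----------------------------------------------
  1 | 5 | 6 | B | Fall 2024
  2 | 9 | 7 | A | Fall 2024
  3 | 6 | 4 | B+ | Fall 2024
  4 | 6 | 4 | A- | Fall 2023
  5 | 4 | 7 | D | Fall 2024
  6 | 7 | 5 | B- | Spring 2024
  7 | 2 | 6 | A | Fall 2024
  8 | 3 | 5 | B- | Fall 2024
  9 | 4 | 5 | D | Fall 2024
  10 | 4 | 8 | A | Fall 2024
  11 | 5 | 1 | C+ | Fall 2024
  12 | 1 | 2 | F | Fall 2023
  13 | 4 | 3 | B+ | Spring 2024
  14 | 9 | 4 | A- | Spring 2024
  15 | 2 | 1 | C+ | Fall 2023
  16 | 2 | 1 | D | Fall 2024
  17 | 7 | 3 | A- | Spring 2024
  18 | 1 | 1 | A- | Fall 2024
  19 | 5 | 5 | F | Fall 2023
SELECT course_id, COUNT(DISTINCT student_id) AS distinct_student_count FROM enrollments GROUP BY course_id HAVING COUNT(DISTINCT student_id) >= 2

Execution result:
course_id | distinct_student_count
1 | 3
3 | 2
4 | 2
5 | 4
6 | 2
7 | 2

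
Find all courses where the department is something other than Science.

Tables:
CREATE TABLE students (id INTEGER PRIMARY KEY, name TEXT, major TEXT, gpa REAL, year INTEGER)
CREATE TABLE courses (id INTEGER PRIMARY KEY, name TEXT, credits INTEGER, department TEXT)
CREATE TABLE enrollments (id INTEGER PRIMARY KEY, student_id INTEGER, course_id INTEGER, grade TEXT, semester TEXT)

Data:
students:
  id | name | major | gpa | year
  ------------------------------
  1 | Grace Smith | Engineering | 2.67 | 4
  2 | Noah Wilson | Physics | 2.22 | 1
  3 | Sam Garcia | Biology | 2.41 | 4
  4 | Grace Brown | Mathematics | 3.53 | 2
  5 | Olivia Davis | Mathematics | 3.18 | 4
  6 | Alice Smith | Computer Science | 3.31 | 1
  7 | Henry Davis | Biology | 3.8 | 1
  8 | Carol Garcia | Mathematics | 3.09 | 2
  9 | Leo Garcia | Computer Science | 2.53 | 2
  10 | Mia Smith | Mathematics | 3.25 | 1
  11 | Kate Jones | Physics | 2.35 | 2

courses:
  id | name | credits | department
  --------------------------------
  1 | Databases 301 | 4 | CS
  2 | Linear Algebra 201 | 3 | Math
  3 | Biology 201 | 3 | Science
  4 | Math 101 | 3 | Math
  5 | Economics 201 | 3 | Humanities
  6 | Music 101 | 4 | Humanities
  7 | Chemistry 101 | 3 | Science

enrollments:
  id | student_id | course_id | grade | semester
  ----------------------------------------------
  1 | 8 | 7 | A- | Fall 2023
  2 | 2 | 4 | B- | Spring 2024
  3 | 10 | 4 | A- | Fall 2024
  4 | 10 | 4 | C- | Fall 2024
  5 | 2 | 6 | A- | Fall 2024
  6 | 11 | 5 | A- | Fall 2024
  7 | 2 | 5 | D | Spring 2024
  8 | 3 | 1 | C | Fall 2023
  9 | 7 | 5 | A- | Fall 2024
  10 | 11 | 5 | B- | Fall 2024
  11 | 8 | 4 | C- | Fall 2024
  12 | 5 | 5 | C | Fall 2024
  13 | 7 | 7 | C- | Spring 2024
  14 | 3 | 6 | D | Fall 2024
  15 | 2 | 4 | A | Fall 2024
SELECT name, department FROM courses WHERE department <> 'Science'

Execution result:
name | department
Databases 301 | CS
Linear Algebra 201 | Math
Math 101 | Math
Economics 201 | Humanities
Music 101 | Humanities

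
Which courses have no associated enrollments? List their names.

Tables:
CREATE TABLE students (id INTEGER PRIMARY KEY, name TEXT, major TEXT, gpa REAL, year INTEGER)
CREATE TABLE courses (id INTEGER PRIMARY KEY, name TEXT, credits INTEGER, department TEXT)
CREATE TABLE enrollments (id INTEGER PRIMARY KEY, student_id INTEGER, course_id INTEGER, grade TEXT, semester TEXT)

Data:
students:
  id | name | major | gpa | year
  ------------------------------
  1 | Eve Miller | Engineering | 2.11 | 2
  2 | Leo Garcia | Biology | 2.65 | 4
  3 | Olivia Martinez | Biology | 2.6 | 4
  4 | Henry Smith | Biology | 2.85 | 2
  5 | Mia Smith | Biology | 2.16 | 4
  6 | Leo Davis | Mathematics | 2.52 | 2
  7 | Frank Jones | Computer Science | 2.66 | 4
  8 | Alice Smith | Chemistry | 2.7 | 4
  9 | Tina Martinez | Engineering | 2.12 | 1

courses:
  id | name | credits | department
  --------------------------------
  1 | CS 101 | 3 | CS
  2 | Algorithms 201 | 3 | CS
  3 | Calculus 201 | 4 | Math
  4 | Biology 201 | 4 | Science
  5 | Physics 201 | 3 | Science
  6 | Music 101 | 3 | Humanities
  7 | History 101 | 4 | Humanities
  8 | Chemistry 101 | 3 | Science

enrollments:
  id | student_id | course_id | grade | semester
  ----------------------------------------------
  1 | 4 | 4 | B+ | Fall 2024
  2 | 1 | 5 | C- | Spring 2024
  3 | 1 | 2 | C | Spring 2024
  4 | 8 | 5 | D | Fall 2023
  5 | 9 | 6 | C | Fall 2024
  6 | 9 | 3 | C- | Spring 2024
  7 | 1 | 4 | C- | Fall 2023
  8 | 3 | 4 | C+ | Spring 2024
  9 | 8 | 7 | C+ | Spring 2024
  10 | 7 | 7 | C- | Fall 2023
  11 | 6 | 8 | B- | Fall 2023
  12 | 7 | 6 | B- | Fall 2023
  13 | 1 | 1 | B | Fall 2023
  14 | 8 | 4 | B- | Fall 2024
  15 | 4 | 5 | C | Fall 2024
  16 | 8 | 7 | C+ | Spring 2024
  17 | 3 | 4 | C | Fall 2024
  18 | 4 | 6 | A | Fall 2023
SELECT p.name FROM courses p LEFT JOIN enrollments c ON c.course_id = p.id WHERE c.id IS NULL

Execution result:
(no rows)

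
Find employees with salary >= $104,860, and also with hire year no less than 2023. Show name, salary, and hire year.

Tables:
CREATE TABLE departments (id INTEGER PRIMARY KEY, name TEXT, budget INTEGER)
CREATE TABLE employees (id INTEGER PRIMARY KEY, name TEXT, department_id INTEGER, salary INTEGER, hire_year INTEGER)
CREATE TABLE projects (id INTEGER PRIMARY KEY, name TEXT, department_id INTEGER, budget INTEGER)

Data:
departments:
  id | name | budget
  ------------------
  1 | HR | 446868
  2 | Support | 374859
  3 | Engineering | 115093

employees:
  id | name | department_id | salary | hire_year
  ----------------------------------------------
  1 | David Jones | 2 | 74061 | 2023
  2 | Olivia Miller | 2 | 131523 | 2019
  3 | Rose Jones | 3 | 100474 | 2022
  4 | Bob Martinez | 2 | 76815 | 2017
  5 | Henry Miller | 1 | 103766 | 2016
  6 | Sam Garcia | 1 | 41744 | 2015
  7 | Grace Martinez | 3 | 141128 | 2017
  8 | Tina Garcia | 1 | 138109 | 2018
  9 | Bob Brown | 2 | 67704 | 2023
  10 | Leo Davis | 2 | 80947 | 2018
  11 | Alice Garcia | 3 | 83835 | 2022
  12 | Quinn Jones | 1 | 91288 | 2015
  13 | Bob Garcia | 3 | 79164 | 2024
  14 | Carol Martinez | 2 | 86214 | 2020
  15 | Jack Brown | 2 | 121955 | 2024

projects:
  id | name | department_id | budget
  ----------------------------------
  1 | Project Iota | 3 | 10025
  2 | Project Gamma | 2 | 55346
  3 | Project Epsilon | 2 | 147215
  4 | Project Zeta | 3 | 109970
SELECT name, salary, hire_year FROM employees WHERE salary >= 104860 AND hire_year >= 2023

Execution result:
name | salary | hire_year
Jack Brown | 121955 | 2024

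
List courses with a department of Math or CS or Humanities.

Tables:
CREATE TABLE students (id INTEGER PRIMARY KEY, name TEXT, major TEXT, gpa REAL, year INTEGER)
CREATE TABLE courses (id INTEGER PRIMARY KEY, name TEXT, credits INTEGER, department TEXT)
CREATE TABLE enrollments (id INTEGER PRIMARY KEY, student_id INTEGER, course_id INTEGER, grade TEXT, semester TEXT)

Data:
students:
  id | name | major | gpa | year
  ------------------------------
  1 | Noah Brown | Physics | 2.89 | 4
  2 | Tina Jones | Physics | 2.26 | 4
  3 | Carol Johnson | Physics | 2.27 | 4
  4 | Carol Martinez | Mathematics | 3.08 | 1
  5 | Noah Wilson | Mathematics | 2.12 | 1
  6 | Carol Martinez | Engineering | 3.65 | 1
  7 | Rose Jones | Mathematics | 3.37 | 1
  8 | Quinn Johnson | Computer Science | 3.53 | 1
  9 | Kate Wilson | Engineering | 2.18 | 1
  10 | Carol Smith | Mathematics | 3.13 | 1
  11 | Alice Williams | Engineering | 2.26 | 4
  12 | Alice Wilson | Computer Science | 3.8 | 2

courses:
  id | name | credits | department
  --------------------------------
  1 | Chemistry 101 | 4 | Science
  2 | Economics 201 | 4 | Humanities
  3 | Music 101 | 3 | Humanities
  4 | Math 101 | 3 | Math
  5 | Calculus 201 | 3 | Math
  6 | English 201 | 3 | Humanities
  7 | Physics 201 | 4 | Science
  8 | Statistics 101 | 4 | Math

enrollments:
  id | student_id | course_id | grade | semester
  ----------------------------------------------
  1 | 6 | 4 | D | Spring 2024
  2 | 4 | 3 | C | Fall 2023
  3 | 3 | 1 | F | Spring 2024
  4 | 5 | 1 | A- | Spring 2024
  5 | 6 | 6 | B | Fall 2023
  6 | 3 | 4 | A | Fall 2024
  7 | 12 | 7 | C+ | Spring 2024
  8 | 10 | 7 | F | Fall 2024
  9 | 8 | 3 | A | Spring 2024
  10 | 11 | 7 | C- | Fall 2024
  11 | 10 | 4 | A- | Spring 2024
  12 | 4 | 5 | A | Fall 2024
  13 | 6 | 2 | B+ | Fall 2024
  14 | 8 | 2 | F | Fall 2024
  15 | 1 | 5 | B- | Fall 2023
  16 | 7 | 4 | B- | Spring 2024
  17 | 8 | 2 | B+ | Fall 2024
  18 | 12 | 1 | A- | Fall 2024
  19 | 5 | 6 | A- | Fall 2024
SELECT name, department FROM courses WHERE department IN ('Math', 'CS', 'Humanities')

Execution result:
name | department
Economics 201 | Humanities
Music 101 | Humanities
Math 101 | Math
Calculus 201 | Math
English 201 | Humanities
Statistics 101 | Math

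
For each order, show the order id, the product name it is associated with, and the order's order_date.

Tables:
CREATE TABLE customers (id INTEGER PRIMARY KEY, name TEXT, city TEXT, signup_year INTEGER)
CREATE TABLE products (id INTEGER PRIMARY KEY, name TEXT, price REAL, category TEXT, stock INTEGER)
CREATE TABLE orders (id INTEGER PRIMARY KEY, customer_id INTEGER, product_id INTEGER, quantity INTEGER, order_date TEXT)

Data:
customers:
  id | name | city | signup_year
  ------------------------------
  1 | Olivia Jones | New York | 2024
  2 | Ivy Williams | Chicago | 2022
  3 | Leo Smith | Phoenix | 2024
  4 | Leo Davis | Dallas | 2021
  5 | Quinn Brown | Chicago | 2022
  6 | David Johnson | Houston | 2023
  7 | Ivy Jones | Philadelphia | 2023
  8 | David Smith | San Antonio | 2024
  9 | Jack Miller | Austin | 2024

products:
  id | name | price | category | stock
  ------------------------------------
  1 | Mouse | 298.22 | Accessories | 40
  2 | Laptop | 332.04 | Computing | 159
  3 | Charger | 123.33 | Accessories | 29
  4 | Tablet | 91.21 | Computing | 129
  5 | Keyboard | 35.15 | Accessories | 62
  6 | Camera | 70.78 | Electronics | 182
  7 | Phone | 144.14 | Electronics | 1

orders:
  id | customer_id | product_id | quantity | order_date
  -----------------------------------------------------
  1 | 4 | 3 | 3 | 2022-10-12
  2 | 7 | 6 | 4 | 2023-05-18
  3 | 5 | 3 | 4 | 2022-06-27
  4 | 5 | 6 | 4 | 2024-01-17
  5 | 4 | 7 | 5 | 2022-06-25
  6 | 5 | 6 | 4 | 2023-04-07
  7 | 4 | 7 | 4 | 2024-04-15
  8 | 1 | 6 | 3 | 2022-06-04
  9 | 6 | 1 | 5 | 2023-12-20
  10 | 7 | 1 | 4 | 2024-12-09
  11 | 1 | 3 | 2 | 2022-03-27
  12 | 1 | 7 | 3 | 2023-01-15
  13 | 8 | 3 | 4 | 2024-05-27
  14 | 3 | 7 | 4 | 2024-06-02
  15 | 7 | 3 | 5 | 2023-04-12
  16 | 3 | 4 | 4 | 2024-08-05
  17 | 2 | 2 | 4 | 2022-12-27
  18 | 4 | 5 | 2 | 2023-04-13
SELECT c.id, p.name AS product, c.order_date FROM orders c JOIN products p ON c.product_id = p.id

Execution result:
id | product | order_date
1 | Charger | 2022-10-12
2 | Camera | 2023-05-18
3 | Charger | 2022-06-27
4 | Camera | 2024-01-17
5 | Phone | 2022-06-25
6 | Camera | 2023-04-07
7 | Phone | 2024-04-15
8 | Camera | 2022-06-04
9 | Mouse | 2023-12-20
10 | Mouse | 2024-12-09
11 | Charger | 2022-03-27
12 | Phone | 2023-01-15
13 | Charger | 2024-05-27
14 | Phone | 2024-06-02
15 | Charger | 2023-04-12
16 | Tablet | 2024-08-05
17 | Laptop | 2022-12-27
18 | Keyboard | 2023-04-13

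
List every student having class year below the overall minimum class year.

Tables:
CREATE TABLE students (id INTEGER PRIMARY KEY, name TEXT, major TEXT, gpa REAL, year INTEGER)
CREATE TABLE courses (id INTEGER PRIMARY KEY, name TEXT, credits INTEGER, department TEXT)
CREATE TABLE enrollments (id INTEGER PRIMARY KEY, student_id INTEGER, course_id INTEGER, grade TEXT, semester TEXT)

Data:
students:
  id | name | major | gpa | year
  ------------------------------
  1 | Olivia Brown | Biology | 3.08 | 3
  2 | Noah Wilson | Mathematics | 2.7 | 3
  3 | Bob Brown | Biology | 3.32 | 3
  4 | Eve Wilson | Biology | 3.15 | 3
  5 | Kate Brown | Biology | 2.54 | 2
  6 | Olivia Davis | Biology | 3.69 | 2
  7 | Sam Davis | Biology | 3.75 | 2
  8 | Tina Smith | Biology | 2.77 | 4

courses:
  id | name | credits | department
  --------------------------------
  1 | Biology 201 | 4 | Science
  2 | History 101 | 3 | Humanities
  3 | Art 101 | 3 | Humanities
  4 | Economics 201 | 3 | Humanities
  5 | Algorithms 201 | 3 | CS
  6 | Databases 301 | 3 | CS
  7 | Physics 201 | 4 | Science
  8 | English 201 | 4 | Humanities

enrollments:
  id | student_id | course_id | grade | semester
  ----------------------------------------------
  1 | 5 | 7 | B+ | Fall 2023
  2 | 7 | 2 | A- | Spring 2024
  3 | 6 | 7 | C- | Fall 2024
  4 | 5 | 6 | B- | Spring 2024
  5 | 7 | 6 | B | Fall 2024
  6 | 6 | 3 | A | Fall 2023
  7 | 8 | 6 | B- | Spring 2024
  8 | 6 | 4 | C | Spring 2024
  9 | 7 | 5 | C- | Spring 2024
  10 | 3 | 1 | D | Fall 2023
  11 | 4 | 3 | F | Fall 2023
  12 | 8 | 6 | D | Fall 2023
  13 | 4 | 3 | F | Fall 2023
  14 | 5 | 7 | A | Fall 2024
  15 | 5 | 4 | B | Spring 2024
SELECT name, year FROM students WHERE year < (SELECT MIN(year) FROM students)

Execution result:
(no rows)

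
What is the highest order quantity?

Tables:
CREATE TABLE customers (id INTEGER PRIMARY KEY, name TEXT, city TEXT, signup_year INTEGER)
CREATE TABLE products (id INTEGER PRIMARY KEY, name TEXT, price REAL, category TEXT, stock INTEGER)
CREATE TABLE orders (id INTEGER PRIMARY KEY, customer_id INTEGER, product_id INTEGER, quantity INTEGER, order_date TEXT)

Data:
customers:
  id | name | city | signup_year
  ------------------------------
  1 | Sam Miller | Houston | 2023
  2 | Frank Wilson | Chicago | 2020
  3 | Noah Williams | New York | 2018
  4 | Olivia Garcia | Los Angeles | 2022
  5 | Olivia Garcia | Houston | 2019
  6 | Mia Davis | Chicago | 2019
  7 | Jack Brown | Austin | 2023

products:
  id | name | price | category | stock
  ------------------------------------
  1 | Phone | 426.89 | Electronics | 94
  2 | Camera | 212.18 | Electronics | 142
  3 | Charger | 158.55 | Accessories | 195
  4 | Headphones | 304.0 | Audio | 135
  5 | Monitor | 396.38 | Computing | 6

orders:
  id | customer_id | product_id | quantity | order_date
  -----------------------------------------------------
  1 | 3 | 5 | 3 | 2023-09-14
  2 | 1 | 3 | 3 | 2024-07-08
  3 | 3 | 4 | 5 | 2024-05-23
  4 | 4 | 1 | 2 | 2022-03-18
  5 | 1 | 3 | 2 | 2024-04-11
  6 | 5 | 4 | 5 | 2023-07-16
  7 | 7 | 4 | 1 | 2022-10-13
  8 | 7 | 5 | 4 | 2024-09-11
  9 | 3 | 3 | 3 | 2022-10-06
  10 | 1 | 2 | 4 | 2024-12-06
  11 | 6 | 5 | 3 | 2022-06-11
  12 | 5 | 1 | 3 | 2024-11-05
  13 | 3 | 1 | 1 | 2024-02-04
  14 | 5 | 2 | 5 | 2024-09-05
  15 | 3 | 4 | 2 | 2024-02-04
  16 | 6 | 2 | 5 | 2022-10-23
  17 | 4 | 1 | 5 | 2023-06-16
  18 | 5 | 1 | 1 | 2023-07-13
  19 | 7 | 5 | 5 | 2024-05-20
SELECT MAX(quantity) FROM orders

Execution result:
5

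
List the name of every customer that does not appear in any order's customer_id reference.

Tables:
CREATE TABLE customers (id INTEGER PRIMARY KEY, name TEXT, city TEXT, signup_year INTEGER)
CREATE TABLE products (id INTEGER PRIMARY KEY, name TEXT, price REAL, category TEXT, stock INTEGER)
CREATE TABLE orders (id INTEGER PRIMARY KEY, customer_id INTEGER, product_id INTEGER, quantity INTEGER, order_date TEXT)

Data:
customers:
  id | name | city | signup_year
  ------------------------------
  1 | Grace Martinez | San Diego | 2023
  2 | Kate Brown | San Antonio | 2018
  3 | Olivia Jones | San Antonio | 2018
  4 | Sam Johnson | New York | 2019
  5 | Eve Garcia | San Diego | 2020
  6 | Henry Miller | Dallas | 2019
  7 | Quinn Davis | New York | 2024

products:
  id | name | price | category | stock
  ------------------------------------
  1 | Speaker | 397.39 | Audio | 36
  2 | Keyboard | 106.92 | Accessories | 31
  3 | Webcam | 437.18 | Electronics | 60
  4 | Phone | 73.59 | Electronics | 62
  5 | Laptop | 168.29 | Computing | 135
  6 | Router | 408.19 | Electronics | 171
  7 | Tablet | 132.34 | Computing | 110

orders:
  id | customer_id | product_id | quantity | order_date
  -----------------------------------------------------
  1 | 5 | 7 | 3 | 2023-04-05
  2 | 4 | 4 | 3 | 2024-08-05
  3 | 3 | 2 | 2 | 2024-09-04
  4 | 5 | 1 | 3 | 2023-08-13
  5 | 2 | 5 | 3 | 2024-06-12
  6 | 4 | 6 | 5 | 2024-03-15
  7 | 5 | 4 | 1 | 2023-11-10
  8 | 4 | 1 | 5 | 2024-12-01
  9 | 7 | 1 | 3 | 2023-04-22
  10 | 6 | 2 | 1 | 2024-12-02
SELECT p.name FROM customers p LEFT JOIN orders c ON c.customer_id = p.id WHERE c.id IS NULL

Execution result:
Grace Martinez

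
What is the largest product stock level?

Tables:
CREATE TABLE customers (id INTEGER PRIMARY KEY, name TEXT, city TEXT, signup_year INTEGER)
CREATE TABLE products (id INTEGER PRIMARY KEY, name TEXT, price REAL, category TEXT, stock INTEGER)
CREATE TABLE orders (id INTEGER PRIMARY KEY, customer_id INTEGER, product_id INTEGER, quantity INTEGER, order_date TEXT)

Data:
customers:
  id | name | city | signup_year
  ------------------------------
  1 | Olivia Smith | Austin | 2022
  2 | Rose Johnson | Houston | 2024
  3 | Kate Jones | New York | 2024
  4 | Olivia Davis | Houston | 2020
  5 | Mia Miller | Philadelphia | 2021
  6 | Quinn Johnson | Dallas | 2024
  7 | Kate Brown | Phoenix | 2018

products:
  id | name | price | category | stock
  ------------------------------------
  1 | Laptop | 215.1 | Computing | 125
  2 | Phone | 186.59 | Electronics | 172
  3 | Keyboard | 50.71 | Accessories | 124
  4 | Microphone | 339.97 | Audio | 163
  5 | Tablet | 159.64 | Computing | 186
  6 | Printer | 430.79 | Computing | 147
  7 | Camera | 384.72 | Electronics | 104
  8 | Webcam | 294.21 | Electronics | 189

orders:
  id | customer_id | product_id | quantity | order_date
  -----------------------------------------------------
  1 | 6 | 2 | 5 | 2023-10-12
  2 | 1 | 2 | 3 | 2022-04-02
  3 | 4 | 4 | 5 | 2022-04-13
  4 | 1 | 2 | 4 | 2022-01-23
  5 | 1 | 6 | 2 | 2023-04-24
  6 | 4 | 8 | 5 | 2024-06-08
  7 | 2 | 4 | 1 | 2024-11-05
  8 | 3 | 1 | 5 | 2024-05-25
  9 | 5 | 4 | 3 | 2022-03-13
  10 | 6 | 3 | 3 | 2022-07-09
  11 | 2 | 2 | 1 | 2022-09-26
SELECT MAX(stock) FROM products

Execution result:
189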